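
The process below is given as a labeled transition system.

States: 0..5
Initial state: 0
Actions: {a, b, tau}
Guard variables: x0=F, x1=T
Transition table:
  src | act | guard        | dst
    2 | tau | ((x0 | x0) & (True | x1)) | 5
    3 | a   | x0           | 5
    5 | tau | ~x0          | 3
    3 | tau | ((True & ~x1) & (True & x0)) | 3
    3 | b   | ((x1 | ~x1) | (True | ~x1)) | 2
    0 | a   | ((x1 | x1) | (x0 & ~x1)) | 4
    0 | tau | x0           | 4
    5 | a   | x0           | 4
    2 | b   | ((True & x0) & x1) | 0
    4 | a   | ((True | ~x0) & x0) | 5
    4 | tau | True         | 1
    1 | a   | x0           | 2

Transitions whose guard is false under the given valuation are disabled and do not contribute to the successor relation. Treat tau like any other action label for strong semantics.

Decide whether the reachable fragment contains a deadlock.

R = {0,1,4}
  0: a→4  [deg 1]
  1: ∅  [deadlock]
  4: tau→1  [deg 1]
trace reaching 1: a·tau

Answer: DEADLOCK at state 1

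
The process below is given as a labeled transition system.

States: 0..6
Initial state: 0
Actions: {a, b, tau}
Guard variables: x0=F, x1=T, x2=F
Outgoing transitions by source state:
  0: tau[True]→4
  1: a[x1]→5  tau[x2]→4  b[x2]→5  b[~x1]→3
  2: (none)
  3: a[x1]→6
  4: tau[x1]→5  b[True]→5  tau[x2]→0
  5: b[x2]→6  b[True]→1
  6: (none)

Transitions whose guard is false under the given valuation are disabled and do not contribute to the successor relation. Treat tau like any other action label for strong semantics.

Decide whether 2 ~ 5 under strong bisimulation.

Compute ~ classes (split until stable):
  round 0: {{0,1,2,3,4,5,6}}
  round 1: {{0},{1,3},{2,6},{4},{5}}
  round 2: {{0},{1},{2,6},{3},{4},{5}}
6 equivalence class(es) (converged in 3)
[2]={2,6}  [5]={5}

Answer: NOT BISIMILAR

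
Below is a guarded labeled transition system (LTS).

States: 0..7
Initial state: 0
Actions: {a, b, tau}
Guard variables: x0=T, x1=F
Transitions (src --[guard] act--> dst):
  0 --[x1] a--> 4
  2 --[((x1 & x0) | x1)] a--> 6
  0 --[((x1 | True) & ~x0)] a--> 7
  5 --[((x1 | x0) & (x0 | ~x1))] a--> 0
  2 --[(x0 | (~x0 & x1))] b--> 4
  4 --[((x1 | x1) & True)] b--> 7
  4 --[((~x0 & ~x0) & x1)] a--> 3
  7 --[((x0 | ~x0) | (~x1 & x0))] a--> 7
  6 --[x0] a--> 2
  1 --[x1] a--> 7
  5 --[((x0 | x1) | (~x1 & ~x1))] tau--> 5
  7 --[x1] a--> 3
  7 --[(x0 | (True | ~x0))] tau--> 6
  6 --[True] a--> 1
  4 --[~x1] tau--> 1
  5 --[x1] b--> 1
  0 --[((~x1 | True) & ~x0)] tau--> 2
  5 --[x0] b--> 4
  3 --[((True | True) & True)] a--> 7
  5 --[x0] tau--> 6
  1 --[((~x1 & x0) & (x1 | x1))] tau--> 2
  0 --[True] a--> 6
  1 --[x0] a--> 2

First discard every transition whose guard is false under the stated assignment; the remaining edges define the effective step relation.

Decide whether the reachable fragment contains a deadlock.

Reachable = {0,1,2,4,6}
  0: a→6  [1 out]
  1: a→2  [1 out]
  2: b→4  [1 out]
  4: tau→1  [1 out]
  6: a→1  a→2  [2 out]

Answer: DEADLOCK-FREE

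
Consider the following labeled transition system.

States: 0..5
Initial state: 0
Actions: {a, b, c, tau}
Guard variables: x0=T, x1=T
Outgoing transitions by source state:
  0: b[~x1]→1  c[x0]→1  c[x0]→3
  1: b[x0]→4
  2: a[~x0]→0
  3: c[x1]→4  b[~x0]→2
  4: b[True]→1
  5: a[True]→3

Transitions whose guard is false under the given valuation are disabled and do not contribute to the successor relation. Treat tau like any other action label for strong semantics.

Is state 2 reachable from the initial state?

Answer: UNREACHABLE

Working:
After dropping false guards: 6 live edges.
Layer 0: {0}
Layer 1: {1,3}  now seen {0,1,3}
Layer 2: {4}  now seen {0,1,3,4}
R = {0,1,3,4}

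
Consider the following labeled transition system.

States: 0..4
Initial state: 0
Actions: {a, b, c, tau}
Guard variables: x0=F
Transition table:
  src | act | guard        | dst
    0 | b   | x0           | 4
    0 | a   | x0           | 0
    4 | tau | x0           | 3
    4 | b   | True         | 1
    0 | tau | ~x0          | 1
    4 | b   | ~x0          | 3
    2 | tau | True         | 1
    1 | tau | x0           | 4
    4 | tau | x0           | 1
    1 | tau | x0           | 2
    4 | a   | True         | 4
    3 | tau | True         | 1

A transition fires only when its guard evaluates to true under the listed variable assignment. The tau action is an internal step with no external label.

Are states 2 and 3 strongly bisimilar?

Bisimulation quotient by refinement:
  P[0] = {{0,1,2,3,4}}
  P[1] = {{0,2,3},{1},{4}}
stable after 2 split(s): 3 block(s)
class of 2: {0,2,3}; class of 3: {0,2,3}

Answer: BISIMILAR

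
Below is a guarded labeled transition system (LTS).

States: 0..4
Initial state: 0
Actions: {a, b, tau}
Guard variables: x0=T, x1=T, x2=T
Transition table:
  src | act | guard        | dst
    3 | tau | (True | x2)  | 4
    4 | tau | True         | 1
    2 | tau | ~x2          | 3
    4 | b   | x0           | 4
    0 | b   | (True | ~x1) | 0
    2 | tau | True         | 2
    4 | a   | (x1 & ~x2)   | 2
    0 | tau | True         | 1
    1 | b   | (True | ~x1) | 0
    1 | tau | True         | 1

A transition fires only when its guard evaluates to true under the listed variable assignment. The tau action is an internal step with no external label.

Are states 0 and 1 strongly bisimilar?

Bisimulation quotient by refinement:
  round 0: {{0,1,2,3,4}}
  round 1: {{0,1,4},{2,3}}
  round 2: {{0,1,4},{2},{3}}
stable after 3 split(s): 3 block(s)
class of 0: {0,1,4}; class of 1: {0,1,4}

Answer: BISIMILAR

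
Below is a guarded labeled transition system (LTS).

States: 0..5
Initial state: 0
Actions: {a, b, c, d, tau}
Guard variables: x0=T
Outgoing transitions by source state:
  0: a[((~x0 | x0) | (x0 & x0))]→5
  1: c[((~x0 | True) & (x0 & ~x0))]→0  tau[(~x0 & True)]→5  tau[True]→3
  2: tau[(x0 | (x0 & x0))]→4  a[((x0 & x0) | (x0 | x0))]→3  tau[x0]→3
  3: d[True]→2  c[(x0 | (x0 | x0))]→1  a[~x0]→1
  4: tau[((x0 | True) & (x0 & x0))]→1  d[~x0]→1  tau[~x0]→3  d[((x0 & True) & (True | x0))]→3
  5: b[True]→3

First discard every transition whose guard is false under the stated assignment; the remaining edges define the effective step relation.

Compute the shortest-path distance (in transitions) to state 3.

Layered search for 3:
  L0 = {0}
  L1 = {5}
  L2 = {3}
first hit 3 at d=2 via a·b

Answer: 2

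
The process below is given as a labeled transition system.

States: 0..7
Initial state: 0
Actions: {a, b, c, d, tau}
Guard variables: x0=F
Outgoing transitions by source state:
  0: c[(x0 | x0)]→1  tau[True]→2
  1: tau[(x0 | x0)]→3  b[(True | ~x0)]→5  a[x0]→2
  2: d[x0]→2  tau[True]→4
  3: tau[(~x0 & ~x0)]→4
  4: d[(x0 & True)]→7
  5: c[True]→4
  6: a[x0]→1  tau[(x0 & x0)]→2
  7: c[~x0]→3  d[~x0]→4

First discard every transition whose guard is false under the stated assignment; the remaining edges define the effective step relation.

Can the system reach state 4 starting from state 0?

Answer: REACHABLE

Analysis:
After dropping false guards: 7 live edges.
depth 0: {0}
depth 1: {2}  total {0,2}
depth 2: {4}  total {0,2,4}
Reach set: {0,2,4}
witness 4: tau·tau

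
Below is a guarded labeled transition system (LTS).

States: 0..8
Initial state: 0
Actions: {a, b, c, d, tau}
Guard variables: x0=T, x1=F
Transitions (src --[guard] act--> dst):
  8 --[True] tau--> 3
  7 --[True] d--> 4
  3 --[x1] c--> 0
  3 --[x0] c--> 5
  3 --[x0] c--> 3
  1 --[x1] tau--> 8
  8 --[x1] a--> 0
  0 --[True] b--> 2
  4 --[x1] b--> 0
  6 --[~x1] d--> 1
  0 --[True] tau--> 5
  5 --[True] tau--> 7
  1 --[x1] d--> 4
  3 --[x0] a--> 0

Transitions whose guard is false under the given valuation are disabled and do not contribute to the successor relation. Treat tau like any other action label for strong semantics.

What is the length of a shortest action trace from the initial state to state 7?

BFS to 7:
  depth 0: {0}
  depth 1: {2,5}
  depth 2: {7}
7 enters at depth 2; path tau·tau

Answer: 2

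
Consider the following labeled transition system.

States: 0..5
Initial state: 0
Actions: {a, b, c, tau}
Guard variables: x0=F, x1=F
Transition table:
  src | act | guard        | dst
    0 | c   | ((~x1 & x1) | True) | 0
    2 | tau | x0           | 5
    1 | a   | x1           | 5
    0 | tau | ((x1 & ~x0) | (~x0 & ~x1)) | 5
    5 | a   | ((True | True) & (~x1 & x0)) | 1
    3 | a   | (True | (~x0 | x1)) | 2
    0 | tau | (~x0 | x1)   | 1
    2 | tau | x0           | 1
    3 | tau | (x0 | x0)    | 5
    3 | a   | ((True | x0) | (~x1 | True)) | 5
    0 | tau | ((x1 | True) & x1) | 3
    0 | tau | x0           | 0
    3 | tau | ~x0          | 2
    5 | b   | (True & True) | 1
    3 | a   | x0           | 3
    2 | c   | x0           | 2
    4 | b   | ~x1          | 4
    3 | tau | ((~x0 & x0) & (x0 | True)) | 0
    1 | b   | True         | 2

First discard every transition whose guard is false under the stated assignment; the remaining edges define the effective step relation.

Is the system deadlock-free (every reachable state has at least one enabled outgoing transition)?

Reach set: {0,1,2,5}
  0: c→0  tau→1  tau→5  [3 exit(s)]
  1: b→2  [1 exit(s)]
  2: ∅  [deadlock]
  5: b→1  [1 exit(s)]
Path to 2: tau·b

Answer: DEADLOCK at state 2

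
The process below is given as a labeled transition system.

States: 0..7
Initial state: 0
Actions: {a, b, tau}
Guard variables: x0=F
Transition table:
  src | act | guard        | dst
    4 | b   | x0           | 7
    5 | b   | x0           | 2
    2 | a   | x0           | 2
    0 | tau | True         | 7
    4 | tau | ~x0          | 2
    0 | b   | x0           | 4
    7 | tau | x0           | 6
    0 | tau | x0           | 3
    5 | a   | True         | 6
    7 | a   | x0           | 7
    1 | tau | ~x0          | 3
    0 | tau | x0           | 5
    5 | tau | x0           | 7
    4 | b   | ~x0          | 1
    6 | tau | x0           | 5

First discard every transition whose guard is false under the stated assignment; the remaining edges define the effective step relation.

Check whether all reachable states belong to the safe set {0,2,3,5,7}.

Inv-set: {0,2,3,5,7}
R = {0,7}
  0: safe
  7: safe

Answer: INVARIANT HOLDS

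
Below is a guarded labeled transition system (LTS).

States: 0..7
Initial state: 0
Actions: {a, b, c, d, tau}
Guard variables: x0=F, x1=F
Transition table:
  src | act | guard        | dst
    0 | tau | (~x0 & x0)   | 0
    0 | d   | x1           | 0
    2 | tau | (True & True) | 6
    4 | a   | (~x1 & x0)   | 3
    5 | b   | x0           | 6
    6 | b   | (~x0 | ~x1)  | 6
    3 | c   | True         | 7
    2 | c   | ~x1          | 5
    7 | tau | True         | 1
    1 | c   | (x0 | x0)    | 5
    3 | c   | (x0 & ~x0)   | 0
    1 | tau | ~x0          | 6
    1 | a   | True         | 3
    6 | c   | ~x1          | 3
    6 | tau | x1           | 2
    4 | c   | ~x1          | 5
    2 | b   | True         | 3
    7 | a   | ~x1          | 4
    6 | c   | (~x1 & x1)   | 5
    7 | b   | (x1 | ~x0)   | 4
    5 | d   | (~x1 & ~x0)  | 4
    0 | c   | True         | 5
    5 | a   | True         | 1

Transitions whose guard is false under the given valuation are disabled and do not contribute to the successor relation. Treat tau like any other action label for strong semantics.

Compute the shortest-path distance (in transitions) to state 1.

Breadth-first toward 1:
  L0 = {0}
  L1 = {5}
  L2 = {1,4}
first hit 1 at d=2 via c·a

Answer: 2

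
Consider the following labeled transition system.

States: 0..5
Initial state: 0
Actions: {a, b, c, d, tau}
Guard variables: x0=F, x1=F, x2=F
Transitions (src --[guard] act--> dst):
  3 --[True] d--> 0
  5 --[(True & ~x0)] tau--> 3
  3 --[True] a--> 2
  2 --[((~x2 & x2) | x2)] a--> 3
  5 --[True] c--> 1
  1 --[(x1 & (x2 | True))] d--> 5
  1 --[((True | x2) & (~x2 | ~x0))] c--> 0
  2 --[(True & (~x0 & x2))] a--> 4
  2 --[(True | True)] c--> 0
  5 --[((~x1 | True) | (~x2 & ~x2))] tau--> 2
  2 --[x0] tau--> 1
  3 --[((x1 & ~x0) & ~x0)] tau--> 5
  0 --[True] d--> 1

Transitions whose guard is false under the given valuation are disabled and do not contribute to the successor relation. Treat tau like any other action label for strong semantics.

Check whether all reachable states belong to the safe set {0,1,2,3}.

Answer: INVARIANT HOLDS

Working:
Safe = {0,1,2,3}
Reach set: {0,1}
  0: ✓
  1: ✓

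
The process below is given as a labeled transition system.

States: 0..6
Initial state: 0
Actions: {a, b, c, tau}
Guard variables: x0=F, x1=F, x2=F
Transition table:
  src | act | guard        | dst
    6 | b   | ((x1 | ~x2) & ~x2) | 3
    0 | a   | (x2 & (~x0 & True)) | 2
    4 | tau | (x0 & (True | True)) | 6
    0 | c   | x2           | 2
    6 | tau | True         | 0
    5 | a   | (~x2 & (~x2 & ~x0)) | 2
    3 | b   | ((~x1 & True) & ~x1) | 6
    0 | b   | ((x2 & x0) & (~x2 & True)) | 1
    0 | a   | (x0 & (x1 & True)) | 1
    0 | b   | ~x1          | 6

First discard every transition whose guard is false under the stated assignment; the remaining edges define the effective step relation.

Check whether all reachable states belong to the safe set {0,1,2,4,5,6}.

Answer: INVARIANT VIOLATED at state 3

Analysis:
Inv-set: {0,1,2,4,5,6}
Reach set: {0,3,6}
  0: ok
  3: outside
  6: ok
witness against invariant: b·b → 3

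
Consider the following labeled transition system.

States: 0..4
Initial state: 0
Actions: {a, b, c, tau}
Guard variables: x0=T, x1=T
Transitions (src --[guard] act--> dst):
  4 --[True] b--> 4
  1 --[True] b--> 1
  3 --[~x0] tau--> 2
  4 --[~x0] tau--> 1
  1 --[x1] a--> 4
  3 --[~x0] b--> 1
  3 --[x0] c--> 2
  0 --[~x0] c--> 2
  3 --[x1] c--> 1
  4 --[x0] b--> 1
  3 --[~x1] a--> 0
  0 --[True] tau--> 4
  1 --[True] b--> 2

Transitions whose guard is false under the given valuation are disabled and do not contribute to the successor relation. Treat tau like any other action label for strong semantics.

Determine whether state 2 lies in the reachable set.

Answer: REACHABLE

Analysis:
Guard filter leaves 8 enabled edge(s).
Layer 0: {0}
Layer 1: {4}  cumulative {0,4}
Layer 2: {1}  cumulative {0,1,4}
Layer 3: {2}  cumulative {0,1,2,4}
Reach set: {0,1,2,4}
trace reaching 2: tau·b·b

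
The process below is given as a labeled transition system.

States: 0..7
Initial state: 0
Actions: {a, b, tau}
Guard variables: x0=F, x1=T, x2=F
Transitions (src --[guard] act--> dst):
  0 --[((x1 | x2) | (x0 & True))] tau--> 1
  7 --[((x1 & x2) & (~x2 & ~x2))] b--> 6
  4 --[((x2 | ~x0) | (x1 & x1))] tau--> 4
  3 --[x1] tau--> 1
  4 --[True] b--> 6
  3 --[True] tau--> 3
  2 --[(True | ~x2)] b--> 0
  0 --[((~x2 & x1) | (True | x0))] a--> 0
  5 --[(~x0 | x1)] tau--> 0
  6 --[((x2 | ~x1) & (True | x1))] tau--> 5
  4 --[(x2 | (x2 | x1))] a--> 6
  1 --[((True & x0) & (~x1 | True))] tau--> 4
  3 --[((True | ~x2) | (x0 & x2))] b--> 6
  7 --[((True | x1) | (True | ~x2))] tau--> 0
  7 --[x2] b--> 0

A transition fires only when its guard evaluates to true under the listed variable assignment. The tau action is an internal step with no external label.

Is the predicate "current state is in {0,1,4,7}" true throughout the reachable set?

Answer: INVARIANT HOLDS

Analysis:
Allowed set {0,1,4,7}
Reachable = {0,1}
  0: ✓
  1: ✓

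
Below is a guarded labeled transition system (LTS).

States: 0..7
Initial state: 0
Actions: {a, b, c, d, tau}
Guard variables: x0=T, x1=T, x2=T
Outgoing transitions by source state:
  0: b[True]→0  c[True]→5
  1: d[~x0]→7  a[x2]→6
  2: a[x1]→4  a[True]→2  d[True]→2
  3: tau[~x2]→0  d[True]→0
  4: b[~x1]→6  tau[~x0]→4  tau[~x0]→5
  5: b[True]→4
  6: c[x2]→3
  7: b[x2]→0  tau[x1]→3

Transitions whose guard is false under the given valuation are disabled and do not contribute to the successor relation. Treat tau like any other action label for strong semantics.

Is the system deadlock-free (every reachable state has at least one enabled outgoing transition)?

Answer: DEADLOCK at state 4

Trace:
R = {0,4,5}
  0: b→0  c→5  [2 out]
  4: ∅  [STUCK]
  5: b→4  [1 out]
Path to 4: c·b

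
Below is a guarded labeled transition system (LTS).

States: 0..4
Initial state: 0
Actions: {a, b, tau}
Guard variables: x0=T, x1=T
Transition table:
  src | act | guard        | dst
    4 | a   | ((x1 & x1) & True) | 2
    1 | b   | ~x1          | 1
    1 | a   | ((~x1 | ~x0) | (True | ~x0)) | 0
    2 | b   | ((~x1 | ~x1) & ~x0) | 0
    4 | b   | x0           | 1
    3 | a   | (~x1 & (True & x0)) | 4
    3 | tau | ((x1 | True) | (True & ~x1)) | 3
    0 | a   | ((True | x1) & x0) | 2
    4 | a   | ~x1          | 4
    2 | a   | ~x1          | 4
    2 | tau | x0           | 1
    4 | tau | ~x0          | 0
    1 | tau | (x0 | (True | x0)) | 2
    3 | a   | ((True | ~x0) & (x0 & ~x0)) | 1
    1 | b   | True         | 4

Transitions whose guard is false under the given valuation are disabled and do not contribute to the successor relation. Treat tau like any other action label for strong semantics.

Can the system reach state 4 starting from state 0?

Guard filter leaves 8 enabled edge(s).
depth 0: {0}
depth 1: {2}  now seen {0,2}
depth 2: {1}  now seen {0,1,2}
depth 3: {4}  now seen {0,1,2,4}
R = {0,1,2,4}
Path to 4: a·tau·b

Answer: REACHABLE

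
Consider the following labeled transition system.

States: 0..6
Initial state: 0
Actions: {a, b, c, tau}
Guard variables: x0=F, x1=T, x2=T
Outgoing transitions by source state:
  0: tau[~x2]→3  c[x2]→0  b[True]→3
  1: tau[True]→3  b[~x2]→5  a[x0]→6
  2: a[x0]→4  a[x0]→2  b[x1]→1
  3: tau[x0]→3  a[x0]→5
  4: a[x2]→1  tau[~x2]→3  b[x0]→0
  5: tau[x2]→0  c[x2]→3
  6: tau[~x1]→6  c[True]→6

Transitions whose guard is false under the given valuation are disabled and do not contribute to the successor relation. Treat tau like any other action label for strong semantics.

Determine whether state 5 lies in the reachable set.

Guard filter leaves 8 enabled edge(s).
depth 0: {0}
depth 1: {3}  now seen {0,3}
Reachable = {0,3}

Answer: UNREACHABLE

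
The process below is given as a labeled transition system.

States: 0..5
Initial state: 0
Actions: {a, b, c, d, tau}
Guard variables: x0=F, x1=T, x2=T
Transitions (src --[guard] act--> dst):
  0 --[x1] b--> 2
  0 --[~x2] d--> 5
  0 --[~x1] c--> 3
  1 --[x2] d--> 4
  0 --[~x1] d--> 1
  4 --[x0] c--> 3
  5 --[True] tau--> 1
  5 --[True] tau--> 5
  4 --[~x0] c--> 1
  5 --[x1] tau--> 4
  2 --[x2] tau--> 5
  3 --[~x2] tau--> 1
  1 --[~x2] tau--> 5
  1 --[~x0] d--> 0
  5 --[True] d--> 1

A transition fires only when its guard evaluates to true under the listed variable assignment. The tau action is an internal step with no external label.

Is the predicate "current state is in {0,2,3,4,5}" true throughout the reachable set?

Answer: INVARIANT VIOLATED at state 1

Analysis:
Inv-set: {0,2,3,4,5}
R = {0,1,2,4,5}
  0: safe
  1: VIOLATES
  2: safe
  4: safe
  5: safe
reach 1 via b·tau·tau — violates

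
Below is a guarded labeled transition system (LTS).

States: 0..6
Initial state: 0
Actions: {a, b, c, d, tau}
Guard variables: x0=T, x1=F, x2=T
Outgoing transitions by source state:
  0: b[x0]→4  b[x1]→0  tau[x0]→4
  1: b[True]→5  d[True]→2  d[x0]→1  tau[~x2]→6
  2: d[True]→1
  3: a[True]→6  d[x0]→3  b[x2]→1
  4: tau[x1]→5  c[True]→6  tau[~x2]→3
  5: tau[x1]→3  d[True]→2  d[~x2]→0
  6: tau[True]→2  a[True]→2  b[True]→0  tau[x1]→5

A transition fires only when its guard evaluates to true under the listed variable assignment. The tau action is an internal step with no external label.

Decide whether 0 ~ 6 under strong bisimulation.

Compute ~ classes (split until stable):
  π0 = {{0,1,2,3,4,5,6}}
  π1 = {{0},{1},{2,5},{3},{4},{6}}
  π2 = {{0},{1},{2},{3},{4},{5},{6}}
7 equivalence class(es) (converged in 3)
[0]={0}  [6]={6}

Answer: NOT BISIMILAR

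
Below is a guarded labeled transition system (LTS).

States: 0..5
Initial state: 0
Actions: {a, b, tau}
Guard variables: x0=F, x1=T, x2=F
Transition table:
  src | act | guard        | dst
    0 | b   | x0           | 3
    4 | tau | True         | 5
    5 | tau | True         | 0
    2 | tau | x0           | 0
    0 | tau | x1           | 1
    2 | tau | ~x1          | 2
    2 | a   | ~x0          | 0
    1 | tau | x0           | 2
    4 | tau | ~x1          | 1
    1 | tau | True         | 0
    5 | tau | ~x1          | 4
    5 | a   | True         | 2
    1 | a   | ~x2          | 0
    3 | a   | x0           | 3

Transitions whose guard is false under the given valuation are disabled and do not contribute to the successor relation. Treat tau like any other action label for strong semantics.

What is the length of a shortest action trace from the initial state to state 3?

Answer: UNREACHABLE

Working:
Layered search for 3:
  Layer 0: {0}
  Layer 1: {1}
3 never appears.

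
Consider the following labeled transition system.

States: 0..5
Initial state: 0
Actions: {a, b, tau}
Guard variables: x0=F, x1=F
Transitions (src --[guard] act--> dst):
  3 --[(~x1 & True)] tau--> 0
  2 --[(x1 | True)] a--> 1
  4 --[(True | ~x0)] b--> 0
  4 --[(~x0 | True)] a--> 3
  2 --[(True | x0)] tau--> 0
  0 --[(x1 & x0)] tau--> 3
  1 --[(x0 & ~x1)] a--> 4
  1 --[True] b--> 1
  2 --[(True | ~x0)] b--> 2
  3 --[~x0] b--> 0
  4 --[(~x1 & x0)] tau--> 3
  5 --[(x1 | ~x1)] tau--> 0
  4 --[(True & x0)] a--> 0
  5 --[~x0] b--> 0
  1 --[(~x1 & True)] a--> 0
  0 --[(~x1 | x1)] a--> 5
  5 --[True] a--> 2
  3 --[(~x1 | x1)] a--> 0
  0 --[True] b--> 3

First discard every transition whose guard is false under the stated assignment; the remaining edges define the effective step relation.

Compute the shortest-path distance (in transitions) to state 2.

Breadth-first toward 2:
  L0 = {0}
  L1 = {3,5}
  L2 = {2}
first hit 2 at d=2 via a·a

Answer: 2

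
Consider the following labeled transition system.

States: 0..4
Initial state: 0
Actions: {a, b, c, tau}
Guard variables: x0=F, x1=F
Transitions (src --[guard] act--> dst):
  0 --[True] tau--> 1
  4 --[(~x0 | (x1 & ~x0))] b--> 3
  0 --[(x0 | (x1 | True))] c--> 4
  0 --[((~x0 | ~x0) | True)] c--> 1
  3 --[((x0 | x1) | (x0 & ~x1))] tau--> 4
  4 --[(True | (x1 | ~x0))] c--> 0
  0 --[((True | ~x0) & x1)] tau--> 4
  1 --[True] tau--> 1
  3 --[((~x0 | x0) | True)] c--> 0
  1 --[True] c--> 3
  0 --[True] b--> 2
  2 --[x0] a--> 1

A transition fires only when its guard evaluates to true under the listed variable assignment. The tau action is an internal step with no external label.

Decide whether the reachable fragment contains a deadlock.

R = {0,1,2,3,4}
  0: b→2  c→1  c→4  tau→1  [deg 4]
  1: c→3  tau→1  [deg 2]
  2: ∅  [no exit]
  3: c→0  [deg 1]
  4: b→3  c→0  [deg 2]
Path to 2: b

Answer: DEADLOCK at state 2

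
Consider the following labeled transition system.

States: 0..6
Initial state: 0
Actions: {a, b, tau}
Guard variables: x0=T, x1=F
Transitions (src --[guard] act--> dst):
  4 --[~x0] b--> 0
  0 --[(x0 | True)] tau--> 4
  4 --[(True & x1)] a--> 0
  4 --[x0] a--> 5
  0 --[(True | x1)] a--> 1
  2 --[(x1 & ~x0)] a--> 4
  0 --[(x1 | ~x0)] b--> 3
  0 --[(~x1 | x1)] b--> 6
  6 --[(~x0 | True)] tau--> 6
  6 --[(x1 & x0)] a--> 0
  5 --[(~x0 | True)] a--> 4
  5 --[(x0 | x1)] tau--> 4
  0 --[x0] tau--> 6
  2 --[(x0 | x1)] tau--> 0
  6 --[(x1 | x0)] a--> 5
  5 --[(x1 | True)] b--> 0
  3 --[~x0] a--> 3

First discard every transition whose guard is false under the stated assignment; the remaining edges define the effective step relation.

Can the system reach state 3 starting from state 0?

Answer: UNREACHABLE

Working:
After dropping false guards: 11 live edges.
Layer 0: {0}
Layer 1: {1,4,6}  now seen {0,1,4,6}
Layer 2: {5}  now seen {0,1,4,5,6}
Reachable = {0,1,4,5,6}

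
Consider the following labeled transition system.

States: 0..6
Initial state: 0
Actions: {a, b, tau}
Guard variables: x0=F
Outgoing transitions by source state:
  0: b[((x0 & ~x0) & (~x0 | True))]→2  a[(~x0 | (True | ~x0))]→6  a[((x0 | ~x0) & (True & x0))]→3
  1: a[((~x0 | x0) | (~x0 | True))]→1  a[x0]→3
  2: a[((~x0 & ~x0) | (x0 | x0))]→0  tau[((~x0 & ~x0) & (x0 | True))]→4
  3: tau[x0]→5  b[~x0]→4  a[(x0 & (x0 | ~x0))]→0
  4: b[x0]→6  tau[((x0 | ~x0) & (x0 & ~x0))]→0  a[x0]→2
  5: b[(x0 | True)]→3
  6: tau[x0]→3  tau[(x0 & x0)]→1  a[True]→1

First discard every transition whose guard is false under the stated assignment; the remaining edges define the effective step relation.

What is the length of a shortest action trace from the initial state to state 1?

Answer: 2

Trace:
Breadth-first toward 1:
  L0 = {0}
  L1 = {6}
  L2 = {1}
depth(1)=2, e.g. a·a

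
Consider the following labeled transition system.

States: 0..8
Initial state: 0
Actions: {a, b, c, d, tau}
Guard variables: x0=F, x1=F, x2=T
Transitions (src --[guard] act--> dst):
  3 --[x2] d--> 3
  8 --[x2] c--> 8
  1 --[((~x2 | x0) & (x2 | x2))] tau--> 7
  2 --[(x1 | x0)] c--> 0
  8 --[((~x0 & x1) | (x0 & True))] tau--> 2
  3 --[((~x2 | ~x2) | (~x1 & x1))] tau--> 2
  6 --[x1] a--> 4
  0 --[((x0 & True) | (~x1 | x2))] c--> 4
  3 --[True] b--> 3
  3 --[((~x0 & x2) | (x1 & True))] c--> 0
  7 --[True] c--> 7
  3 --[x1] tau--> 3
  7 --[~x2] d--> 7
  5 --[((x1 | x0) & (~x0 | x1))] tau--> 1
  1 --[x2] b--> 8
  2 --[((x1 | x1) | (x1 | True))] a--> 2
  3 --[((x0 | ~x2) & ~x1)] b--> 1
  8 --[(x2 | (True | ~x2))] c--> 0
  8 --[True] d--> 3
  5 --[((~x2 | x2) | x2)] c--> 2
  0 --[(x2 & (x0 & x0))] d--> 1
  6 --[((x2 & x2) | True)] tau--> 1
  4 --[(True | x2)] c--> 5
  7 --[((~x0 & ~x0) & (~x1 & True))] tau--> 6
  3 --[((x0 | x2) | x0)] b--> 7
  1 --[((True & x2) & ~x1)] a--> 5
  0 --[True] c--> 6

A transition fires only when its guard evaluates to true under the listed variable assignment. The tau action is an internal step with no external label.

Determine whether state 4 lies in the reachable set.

Answer: REACHABLE

Working:
Guard filter leaves 17 enabled edge(s).
Layer 0: {0}
Layer 1: {4,6}  cumulative {0,4,6}
Layer 2: {1,5}  cumulative {0,1,4,5,6}
Layer 3: {2,8}  cumulative {0,1,2,4,5,6,8}
Layer 4: {3}  cumulative {0,1,2,3,4,5,6,8}
Layer 5: {7}  cumulative {0,1,2,3,4,5,6,7,8}
Reach set: {0,1,2,3,4,5,6,7,8}
Path to 4: c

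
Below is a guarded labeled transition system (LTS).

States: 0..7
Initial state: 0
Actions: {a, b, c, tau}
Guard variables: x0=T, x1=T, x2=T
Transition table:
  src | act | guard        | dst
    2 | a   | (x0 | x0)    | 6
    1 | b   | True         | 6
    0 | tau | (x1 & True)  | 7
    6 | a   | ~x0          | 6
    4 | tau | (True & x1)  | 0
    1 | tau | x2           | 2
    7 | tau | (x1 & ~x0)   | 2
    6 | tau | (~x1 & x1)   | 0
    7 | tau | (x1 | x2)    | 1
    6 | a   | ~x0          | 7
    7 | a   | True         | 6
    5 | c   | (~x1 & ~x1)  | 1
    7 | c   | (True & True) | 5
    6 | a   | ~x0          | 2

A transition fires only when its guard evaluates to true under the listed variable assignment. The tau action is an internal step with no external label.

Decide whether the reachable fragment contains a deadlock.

Reach set: {0,1,2,5,6,7}
  0: tau→7  [1 exit(s)]
  1: b→6  tau→2  [2 exit(s)]
  2: a→6  [1 exit(s)]
  5: ∅  [STUCK]
  6: ∅  [STUCK]
  7: a→6  c→5  tau→1  [3 exit(s)]
witness 5: tau·c

Answer: DEADLOCK at state 5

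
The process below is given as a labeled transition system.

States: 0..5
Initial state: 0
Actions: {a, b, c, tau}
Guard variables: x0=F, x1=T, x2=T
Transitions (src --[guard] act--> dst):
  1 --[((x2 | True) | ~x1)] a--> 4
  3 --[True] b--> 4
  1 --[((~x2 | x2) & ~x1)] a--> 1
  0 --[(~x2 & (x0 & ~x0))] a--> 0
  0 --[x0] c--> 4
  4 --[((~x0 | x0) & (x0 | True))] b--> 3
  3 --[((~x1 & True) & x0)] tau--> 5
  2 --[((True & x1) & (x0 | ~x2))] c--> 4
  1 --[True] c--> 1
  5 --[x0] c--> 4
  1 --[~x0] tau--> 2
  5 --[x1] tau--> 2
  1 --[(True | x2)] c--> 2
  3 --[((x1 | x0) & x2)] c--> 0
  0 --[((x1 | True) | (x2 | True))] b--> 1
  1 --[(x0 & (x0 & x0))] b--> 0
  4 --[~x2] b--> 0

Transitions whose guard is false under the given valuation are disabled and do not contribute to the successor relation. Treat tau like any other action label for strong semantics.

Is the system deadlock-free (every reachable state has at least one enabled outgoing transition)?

R = {0,1,2,3,4}
  0: b→1  [deg 1]
  1: a→4  c→1  c→2  tau→2  [deg 4]
  2: ∅  [STUCK]
  3: b→4  c→0  [deg 2]
  4: b→3  [deg 1]
witness 2: b·c

Answer: DEADLOCK at state 2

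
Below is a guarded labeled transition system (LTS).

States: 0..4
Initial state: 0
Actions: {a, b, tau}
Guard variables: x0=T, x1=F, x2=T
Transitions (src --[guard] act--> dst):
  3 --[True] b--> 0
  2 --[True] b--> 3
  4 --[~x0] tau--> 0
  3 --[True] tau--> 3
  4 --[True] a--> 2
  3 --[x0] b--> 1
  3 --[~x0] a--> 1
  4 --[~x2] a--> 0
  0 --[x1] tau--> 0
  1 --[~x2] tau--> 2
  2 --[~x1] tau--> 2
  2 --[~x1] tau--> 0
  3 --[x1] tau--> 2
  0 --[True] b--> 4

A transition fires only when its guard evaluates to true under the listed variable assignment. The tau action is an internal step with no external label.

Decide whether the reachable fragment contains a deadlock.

R = {0,1,2,3,4}
  0: b→4  [1 exit(s)]
  1: ∅  [STUCK]
  2: b→3  tau→0  tau→2  [3 exit(s)]
  3: b→0  b→1  tau→3  [3 exit(s)]
  4: a→2  [1 exit(s)]
Path to 1: b·a·b·b

Answer: DEADLOCK at state 1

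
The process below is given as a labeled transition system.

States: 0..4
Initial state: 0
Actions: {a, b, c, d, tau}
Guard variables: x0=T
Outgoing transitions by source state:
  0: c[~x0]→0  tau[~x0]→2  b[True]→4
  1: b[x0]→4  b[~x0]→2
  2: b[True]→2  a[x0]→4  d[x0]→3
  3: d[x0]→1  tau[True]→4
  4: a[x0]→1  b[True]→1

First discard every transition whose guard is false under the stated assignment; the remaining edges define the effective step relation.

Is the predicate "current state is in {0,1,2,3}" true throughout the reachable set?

Answer: INVARIANT VIOLATED at state 4

Working:
Safe = {0,1,2,3}
Reach set: {0,1,4}
  0: safe
  1: safe
  4: ✗ unsafe
reach 4 via b — violates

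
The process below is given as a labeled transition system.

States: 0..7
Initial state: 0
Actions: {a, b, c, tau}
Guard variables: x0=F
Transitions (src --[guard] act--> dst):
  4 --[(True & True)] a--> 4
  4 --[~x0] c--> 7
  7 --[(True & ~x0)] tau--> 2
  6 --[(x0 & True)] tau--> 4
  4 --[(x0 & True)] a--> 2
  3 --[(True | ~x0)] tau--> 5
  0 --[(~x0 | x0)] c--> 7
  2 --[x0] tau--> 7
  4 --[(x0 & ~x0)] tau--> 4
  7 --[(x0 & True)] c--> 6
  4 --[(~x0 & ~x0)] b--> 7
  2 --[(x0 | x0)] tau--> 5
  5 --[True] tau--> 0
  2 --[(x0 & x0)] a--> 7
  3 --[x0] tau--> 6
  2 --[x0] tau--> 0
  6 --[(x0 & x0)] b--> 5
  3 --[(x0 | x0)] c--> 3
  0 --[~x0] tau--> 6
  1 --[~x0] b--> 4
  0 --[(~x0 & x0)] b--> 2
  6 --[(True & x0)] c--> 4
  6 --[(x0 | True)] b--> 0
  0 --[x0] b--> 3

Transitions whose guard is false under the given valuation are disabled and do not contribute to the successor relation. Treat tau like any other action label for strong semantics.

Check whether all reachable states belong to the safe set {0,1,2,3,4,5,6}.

Safe = {0,1,2,3,4,5,6}
R = {0,2,6,7}
  0: safe
  2: safe
  6: safe
  7: outside
reach 7 via c — violates

Answer: INVARIANT VIOLATED at state 7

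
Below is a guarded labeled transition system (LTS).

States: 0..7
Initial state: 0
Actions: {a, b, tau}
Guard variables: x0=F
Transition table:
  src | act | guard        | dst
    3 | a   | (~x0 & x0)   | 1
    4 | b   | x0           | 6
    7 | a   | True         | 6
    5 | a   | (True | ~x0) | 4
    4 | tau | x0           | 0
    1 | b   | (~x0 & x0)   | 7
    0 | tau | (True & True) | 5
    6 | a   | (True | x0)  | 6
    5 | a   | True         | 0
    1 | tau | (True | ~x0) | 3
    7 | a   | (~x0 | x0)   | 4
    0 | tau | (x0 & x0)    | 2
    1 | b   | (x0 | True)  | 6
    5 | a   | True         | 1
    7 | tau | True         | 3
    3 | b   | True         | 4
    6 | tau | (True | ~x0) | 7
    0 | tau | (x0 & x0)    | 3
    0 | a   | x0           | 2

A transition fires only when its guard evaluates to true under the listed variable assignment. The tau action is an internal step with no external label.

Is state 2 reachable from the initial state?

12 transition(s) survive guard evaluation.
L0 = {0}
L1 = {5}  cumulative {0,5}
L2 = {1,4}  cumulative {0,1,4,5}
L3 = {3,6}  cumulative {0,1,3,4,5,6}
L4 = {7}  cumulative {0,1,3,4,5,6,7}
Reachable = {0,1,3,4,5,6,7}

Answer: UNREACHABLE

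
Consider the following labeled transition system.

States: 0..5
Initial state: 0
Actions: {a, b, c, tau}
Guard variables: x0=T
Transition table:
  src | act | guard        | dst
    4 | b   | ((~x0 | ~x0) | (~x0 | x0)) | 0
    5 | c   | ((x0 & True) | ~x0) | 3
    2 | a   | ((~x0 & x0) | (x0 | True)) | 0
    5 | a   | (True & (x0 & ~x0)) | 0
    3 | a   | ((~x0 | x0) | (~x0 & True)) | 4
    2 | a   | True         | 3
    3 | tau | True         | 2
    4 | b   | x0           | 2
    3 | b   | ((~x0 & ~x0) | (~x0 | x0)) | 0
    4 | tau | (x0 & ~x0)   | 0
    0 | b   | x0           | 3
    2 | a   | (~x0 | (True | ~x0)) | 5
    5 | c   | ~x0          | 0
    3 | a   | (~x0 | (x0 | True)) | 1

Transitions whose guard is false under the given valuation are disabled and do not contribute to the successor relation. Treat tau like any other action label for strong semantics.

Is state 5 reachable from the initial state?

After dropping false guards: 11 live edges.
Layer 0: {0}
Layer 1: {3}  cumulative {0,3}
Layer 2: {1,2,4}  cumulative {0,1,2,3,4}
Layer 3: {5}  cumulative {0,1,2,3,4,5}
Reach set: {0,1,2,3,4,5}
Path to 5: b·tau·a

Answer: REACHABLE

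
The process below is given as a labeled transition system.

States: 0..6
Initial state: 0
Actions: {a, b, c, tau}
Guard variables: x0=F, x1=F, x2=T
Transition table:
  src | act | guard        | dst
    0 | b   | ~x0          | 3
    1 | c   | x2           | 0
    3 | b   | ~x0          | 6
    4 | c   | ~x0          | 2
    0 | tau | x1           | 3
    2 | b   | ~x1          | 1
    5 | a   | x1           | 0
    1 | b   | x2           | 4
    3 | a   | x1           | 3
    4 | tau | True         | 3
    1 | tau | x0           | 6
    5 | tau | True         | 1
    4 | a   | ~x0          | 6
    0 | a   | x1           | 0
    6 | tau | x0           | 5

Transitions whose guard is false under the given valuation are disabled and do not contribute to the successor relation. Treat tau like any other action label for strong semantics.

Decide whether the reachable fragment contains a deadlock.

Reachable = {0,3,6}
  0: b→3  [deg 1]
  3: b→6  [deg 1]
  6: ∅  [no exit]
trace reaching 6: b·b

Answer: DEADLOCK at state 6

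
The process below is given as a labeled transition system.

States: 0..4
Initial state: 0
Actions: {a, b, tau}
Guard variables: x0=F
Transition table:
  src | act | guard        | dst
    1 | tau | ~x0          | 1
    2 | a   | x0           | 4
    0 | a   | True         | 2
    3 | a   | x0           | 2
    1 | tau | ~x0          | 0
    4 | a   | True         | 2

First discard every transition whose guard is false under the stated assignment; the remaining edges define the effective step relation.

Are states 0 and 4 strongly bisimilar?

Answer: BISIMILAR

Analysis:
Bisimulation quotient by refinement:
  P[0] = {{0,1,2,3,4}}
  P[1] = {{0,4},{1},{2,3}}
3 equivalence class(es) (converged in 2)
[0]={0,4}  [4]={0,4}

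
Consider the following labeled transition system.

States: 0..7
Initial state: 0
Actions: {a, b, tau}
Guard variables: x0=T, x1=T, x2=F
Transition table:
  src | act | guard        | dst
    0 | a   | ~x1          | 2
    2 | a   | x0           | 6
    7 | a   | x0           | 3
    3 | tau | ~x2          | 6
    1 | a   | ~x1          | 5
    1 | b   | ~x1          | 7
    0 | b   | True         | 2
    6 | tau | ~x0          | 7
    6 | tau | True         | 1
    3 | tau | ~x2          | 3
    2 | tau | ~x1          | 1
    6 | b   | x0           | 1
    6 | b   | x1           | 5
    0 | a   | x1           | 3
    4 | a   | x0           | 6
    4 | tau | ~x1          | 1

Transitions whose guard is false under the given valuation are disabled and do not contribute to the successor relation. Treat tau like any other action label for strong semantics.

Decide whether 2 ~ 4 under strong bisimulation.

Answer: BISIMILAR

Analysis:
Bisimulation quotient by refinement:
  round 0: {{0,1,2,3,4,5,6,7}}
  round 1: {{0},{1,5},{2,4,7},{3},{6}}
  round 2: {{0},{1,5},{2,4},{3},{6},{7}}
stable after 3 split(s): 6 block(s)
[2]={2,4}  [4]={2,4}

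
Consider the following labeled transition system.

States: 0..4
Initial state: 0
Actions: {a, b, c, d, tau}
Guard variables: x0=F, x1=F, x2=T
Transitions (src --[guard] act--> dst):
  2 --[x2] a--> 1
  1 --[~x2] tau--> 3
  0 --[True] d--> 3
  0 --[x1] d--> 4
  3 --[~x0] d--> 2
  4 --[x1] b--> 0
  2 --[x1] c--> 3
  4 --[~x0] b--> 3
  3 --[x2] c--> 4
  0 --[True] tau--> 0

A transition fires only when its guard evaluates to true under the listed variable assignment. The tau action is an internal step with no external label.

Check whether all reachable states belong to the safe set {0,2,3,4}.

Allowed set {0,2,3,4}
Reachable = {0,1,2,3,4}
  0: ok
  1: outside
  2: ok
  3: ok
  4: ok
counterexample path to 1: d·d·a

Answer: INVARIANT VIOLATED at state 1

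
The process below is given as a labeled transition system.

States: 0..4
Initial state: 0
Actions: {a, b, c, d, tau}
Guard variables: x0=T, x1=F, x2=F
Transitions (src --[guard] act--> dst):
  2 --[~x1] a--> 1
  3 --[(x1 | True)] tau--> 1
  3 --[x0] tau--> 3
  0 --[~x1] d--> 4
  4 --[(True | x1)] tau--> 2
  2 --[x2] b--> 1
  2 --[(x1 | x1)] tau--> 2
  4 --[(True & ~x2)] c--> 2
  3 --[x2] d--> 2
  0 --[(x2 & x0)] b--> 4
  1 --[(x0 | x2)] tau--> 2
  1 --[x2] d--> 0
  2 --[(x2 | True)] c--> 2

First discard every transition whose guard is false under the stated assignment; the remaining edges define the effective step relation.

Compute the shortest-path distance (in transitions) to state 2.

Layered search for 2:
  Layer 0: {0}
  Layer 1: {4}
  Layer 2: {2}
2 enters at depth 2; path d·c

Answer: 2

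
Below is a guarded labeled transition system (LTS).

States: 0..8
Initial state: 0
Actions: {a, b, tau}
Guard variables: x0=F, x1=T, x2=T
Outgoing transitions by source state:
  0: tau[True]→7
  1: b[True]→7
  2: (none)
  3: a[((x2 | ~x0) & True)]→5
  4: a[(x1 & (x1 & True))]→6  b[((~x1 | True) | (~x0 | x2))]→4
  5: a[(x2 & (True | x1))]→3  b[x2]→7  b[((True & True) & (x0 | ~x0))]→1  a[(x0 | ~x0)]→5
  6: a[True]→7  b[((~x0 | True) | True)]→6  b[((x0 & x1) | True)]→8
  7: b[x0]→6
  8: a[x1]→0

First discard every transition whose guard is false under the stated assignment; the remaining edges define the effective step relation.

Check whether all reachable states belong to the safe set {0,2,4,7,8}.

Answer: INVARIANT HOLDS

Working:
Allowed set {0,2,4,7,8}
Reachable = {0,7}
  0: ✓
  7: ✓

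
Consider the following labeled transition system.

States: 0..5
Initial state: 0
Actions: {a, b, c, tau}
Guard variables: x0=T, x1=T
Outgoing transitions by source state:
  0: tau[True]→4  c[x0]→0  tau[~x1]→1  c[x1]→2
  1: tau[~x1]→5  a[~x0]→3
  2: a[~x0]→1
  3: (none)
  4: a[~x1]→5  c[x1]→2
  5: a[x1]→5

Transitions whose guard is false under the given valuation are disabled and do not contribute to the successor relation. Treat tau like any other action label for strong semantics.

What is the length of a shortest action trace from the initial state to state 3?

BFS to 3:
  Layer 0: {0}
  Layer 1: {2,4}
3 never appears.

Answer: UNREACHABLE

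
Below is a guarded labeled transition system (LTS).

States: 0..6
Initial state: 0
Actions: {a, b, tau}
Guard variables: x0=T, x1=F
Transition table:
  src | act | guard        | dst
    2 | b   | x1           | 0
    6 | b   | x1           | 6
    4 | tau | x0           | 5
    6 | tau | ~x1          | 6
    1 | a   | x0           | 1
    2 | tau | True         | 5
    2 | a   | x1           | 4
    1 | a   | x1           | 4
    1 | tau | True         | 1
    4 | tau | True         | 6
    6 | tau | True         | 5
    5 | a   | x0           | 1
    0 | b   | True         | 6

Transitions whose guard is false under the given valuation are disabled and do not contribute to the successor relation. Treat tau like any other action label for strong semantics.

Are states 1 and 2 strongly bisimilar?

Answer: NOT BISIMILAR

Working:
Refine partition for ~:
  P[0] = {{0,1,2,3,4,5,6}}
  P[1] = {{0},{1},{2,4,6},{3},{5}}
  P[2] = {{0},{1},{2},{3},{4,6},{5}}
6 equivalence class(es) (converged in 3)
1∈{1}, 2∈{2}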